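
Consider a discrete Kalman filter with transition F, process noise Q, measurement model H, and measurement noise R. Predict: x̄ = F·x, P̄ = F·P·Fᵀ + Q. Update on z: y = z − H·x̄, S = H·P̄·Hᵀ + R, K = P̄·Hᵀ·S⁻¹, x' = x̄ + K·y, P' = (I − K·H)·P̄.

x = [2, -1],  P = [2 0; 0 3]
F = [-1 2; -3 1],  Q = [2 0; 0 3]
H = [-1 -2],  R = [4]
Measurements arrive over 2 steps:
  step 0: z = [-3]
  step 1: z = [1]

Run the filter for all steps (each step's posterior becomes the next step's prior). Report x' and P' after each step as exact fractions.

step 0: x' = [46/41, 28/41], P' = [256/41 -108/41; -108/41 84/41]
step 1: x' = [11775/10337, -11225/10337], P' = [32992/10337 -12006/10337; -12006/10337 14013/10337]

step 0: x̄ = F·x = [-4, -7]
step 0: P̄ = F·P·Fᵀ + Q = [16 12; 12 24]
step 0: y = z − H·x̄ = [-21]
step 0: S = H·P̄·Hᵀ + R = [164]
step 0: K = P̄·Hᵀ·S⁻¹ = [-10/41; -15/41]
step 0: x' = x̄ + K·y = [46/41, 28/41]
step 0: P' = (I − K·H)·P̄ = [256/41 -108/41; -108/41 84/41]
step 1: x̄ = F·x = [10/41, -110/41]
step 1: P̄ = F·P·Fᵀ + Q = [1106/41 1692/41; 1692/41 3159/41]
step 1: y = z − H·x̄ = [-169/41]
step 1: S = H·P̄·Hᵀ + R = [20674/41]
step 1: K = P̄·Hᵀ·S⁻¹ = [-2245/10337; -4005/10337]
step 1: x' = x̄ + K·y = [11775/10337, -11225/10337]
step 1: P' = (I − K·H)·P̄ = [32992/10337 -12006/10337; -12006/10337 14013/10337]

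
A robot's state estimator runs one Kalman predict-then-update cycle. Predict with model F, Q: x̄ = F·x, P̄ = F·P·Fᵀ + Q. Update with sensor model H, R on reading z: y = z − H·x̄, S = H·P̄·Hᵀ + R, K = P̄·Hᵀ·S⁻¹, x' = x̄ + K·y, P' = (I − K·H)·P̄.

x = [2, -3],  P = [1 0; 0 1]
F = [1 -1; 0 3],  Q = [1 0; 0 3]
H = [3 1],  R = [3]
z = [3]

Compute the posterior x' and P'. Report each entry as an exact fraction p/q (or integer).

x' = [17/4, -75/8]
P' = [3/2 -15/4; -15/4 93/8]

x̄ = F·x = [5, -9]
P̄ = F·P·Fᵀ + Q = [3 -3; -3 12]
y = z − H·x̄ = [-3]
S = H·P̄·Hᵀ + R = [24]
K = P̄·Hᵀ·S⁻¹ = [1/4; 1/8]
x' = x̄ + K·y = [17/4, -75/8]
P' = (I − K·H)·P̄ = [3/2 -15/4; -15/4 93/8]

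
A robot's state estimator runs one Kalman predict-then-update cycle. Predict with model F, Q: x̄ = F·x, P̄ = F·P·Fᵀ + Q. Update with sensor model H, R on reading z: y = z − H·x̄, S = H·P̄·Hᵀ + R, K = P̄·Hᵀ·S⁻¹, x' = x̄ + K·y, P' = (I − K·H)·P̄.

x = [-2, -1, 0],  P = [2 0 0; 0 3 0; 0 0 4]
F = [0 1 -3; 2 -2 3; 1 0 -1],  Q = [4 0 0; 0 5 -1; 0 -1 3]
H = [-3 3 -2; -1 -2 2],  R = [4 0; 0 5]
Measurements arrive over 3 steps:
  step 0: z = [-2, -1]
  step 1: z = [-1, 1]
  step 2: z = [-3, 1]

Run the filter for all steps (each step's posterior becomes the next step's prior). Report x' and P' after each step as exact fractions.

step 0: x' = [14332/76687, -138334/76687, -155564/76687], P' = [69387/76687 107509/76687 90045/76687; 107509/76687 366039/76687 372711/76687; 90045/76687 372711/76687 428031/76687]
step 1: x' = [363758687/1532638317, 854820635/1532638317, 458340017/437896662], P' = [1072093234/1532638317 999654736/1532638317 79513349/218948331; 999654736/1532638317 3156317200/1532638317 422416934/218948331; 79513349/218948331 422416934/218948331 151159871/62556666]
step 2: x' = [8897912532566/21375042462807, -13282709738201/64125127388421, 964147049827/1943185678437], P' = [4970426121951/7125014154269 13977886434563/21375042462807 236819719969/647728559479; 13977886434563/21375042462807 132146835867523/64125127388421 3751260271285/1943185678437; 236819719969/647728559479 3751260271285/1943185678437 1565635631847/647728559479]

step 0: x̄ = F·x = [-1, -2, -2]
step 0: P̄ = F·P·Fᵀ + Q = [43 -42 12; -42 61 -9; 12 -9 9]
step 0: y = z − H·x̄ = [-3, -2]
step 0: S = H·P̄·Hᵀ + R = [1984 -537; -537 184]
step 0: K = P̄·Hᵀ·S⁻¹ = [-16431/76687 -20863/76687; 7542/76687 -18833/76687; -2016/76687 4119/76687]
step 0: x' = x̄ + K·y = [14332/76687, -138334/76687, -155564/76687]
step 0: P' = (I − K·H)·P̄ = [69387/76687 107509/76687 90045/76687; 107509/76687 366039/76687 372711/76687; 90045/76687 372711/76687 428031/76687]
step 1: x̄ = F·x = [328358/76687, -161360/76687, 169896/76687]
step 1: P̄ = F·P·Fᵀ + Q = [2288800/76687 -1555210/76687 748756/76687; -1555210/76687 1725354/76687 -601557/76687; 748756/76687 -601557/76687 547389/76687]
step 1: y = z − H·x̄ = [1732259/76687, -257467/76687]
step 1: S = H·P̄·Hᵀ + R = [82821226/76687 -19351504/76687; -19351504/76687 7359799/76687]
step 1: K = P̄·Hᵀ·S⁻¹ = [-332625595/1532638317 -391643164/1532638317; 139037579/1532638317 -279690412/1532638317; -14704171/437896662 26754376/218948331]
step 1: x' = x̄ + K·y = [363758687/1532638317, 854820635/1532638317, 458340017/437896662]
step 1: P' = (I − K·H)·P̄ = [1072093234/1532638317 999654736/1532638317 79513349/218948331; 999654736/1532638317 3156317200/1532638317 422416934/218948331; 79513349/218948331 422416934/218948331 151159871/62556666]
step 2: x̄ = F·x = [-7915499087/3065276634, 2553630855/1021758878, -2480862745/3065276634]
step 2: P̄ = F·P·Fᵀ + Q = [49752221591/3065276634 -9580913533/1021758878 14966412775/3065276634; -9580913533/1021758878 14070963899/1021758878 -4018387547/1021758878; 14966412775/3065276634 -4018387547/1021758878 16520476277/3065276634]
step 2: y = z − H·x̄ = [-30443365174/1532638317, 5144429389/1021758878]
step 2: S = H·P̄·Hᵀ + R = [873828633505/1532638317 -72791348304/510879439; -72791348304/510879439 73872254763/1021758878]
step 2: K = P̄·Hᵀ·S⁻¹ = [-1535856442652/7125014154269 -5447389943405/21375042462807; 640454216297/7125014154269 -11728830626785/64125127388421; -22617538079/647728559479 236166817721/1943185678437]
step 2: x' = x̄ + K·y = [8897912532566/21375042462807, -13282709738201/64125127388421, 964147049827/1943185678437]
step 2: P' = (I − K·H)·P̄ = [4970426121951/7125014154269 13977886434563/21375042462807 236819719969/647728559479; 13977886434563/21375042462807 132146835867523/64125127388421 3751260271285/1943185678437; 236819719969/647728559479 3751260271285/1943185678437 1565635631847/647728559479]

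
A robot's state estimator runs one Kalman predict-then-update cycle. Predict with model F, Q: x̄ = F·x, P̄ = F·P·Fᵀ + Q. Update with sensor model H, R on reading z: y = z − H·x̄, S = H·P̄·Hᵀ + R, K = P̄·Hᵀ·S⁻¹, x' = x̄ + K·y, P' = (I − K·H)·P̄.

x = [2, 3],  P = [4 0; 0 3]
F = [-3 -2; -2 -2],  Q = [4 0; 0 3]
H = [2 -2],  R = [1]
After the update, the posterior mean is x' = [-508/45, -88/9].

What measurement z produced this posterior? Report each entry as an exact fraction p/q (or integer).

z = [-3]

x̄ = F·x = [-12, -10]
P̄ = F·P·Fᵀ + Q = [52 36; 36 31]
S = H·P̄·Hᵀ + R = [45]
K = P̄·Hᵀ·S⁻¹ = [32/45; 2/9]
x' − x̄ = [32/45, 2/9] = K·y
y = (KᵀK)⁻¹·Kᵀ·(x' − x̄) = [1]
z = y + H·x̄ = [1] + [-4] = [-3]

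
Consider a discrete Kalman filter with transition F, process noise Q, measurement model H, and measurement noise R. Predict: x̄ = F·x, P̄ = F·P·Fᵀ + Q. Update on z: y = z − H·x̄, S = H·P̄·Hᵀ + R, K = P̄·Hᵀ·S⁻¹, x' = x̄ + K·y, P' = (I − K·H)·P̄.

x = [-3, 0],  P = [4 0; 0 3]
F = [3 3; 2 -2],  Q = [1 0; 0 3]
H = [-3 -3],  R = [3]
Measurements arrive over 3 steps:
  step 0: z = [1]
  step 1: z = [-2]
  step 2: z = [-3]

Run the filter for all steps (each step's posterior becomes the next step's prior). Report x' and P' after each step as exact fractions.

step 0: x̄ = F·x = [-9, -6]
step 0: P̄ = F·P·Fᵀ + Q = [64 6; 6 31]
step 0: y = z − H·x̄ = [-44]
step 0: S = H·P̄·Hᵀ + R = [966]
step 0: K = P̄·Hᵀ·S⁻¹ = [-5/23; -37/322]
step 0: x' = x̄ + K·y = [13/23, -152/161]
step 0: P' = (I − K·H)·P̄ = [422/23 -417/23; -417/23 5875/322]
step 1: x̄ = F·x = [-183/161, 486/161]
step 1: P̄ = F·P·Fᵀ + Q = [1285/322 99/161; 99/161 47401/161]
step 1: y = z − H·x̄ = [587/161]
step 1: S = H·P̄·Hᵀ + R = [869313/322]
step 1: K = P̄·Hᵀ·S⁻¹ = [-1483/289771; -95000/289771]
step 1: x' = x̄ + K·y = [-334774/289771, 528346/289771]
step 1: P' = (I − K·H)·P̄ = [1135894/289771 -1134411/289771; -1134411/289771 1229411/289771]
step 2: x̄ = F·x = [580716/289771, -1726240/289771]
step 2: P̄ = F·P·Fᵀ + Q = [1158118/289771 -561102/289771; -561102/289771 19405821/289771]
step 2: y = z − H·x̄ = [-4305885/289771]
step 2: S = H·P̄·Hᵀ + R = [175844928/289771]
step 2: K = P̄·Hᵀ·S⁻¹ = [-1523/149528; -18844719/58614976]
step 2: x' = x̄ + K·y = [322293/149528, -69159175/58614976]
step 2: P' = (I − K·H)·P̄ = [73525/18691 -586677/149528; -586677/149528 248822103/58614976]

step 0: x' = [13/23, -152/161], P' = [422/23 -417/23; -417/23 5875/322]
step 1: x' = [-334774/289771, 528346/289771], P' = [1135894/289771 -1134411/289771; -1134411/289771 1229411/289771]
step 2: x' = [322293/149528, -69159175/58614976], P' = [73525/18691 -586677/149528; -586677/149528 248822103/58614976]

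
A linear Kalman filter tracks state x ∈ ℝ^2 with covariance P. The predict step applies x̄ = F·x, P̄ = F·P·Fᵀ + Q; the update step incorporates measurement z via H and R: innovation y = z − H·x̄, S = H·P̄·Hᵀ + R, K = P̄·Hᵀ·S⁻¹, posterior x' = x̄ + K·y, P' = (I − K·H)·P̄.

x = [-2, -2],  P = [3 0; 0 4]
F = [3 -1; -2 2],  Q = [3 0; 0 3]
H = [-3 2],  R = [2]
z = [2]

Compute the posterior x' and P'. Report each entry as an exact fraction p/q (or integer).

x' = [-359/186, -175/93]
P' = [395/186 277/93; 277/93 433/93]

x̄ = F·x = [-4, 0]
P̄ = F·P·Fᵀ + Q = [34 -26; -26 31]
y = z − H·x̄ = [-10]
S = H·P̄·Hᵀ + R = [744]
K = P̄·Hᵀ·S⁻¹ = [-77/372; 35/186]
x' = x̄ + K·y = [-359/186, -175/93]
P' = (I − K·H)·P̄ = [395/186 277/93; 277/93 433/93]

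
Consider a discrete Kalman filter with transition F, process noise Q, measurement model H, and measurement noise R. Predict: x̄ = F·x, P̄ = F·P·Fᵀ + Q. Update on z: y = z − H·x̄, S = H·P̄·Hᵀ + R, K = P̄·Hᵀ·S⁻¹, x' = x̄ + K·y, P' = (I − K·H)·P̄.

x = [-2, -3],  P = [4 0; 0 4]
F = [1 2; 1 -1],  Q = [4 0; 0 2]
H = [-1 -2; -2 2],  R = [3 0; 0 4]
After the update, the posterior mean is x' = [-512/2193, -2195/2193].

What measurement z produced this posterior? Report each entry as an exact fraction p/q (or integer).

x̄ = F·x = [-8, 1]
P̄ = F·P·Fᵀ + Q = [24 -4; -4 10]
S = H·P̄·Hᵀ + R = [51 0; 0 172]
K = P̄·Hᵀ·S⁻¹ = [-16/51 -14/43; -16/51 7/43]
x' − x̄ = [17032/2193, -4388/2193] = K·y
y = (KᵀK)⁻¹·Kᵀ·(x' − x̄) = [-4, -20]
z = y + H·x̄ = [-4, -20] + [6, 18] = [2, -2]

z = [2, -2]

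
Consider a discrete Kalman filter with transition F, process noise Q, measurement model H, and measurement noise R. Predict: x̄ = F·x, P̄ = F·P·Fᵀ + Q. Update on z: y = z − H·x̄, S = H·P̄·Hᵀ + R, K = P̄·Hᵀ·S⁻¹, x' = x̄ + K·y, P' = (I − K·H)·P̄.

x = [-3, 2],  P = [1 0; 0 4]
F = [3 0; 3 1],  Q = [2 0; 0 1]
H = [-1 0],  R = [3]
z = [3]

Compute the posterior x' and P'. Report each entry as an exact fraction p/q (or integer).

x̄ = F·x = [-9, -7]
P̄ = F·P·Fᵀ + Q = [11 9; 9 14]
y = z − H·x̄ = [-6]
S = H·P̄·Hᵀ + R = [14]
K = P̄·Hᵀ·S⁻¹ = [-11/14; -9/14]
x' = x̄ + K·y = [-30/7, -22/7]
P' = (I − K·H)·P̄ = [33/14 27/14; 27/14 115/14]

x' = [-30/7, -22/7]
P' = [33/14 27/14; 27/14 115/14]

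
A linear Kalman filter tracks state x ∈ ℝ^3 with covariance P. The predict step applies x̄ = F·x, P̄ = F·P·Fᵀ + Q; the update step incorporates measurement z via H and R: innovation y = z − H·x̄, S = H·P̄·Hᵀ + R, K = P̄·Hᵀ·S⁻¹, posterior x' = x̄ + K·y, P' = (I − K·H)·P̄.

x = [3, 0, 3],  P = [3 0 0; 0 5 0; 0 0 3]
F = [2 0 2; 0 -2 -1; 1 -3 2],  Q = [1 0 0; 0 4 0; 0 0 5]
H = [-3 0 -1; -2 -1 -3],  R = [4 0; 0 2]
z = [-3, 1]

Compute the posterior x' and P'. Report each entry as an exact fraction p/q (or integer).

x' = [59387/40233, -19219/13411, -11510/13411]
P' = [27463/40233 3025/13411 -7975/13411; 3025/13411 83499/13411 -27503/13411; -7975/13411 -27503/13411 51715/40233]

x̄ = F·x = [12, -3, 9]
P̄ = F·P·Fᵀ + Q = [25 -6 18; -6 27 24; 18 24 65]
y = z − H·x̄ = [42, 49]
S = H·P̄·Hᵀ + R = [402 549; 549 1050]
K = P̄·Hᵀ·S⁻¹ = [-4872/13411 3887/40233; 4607/13411 -3520/13411; 5015/40233 -4131/13411]
x' = x̄ + K·y = [59387/40233, -19219/13411, -11510/13411]
P' = (I − K·H)·P̄ = [27463/40233 3025/13411 -7975/13411; 3025/13411 83499/13411 -27503/13411; -7975/13411 -27503/13411 51715/40233]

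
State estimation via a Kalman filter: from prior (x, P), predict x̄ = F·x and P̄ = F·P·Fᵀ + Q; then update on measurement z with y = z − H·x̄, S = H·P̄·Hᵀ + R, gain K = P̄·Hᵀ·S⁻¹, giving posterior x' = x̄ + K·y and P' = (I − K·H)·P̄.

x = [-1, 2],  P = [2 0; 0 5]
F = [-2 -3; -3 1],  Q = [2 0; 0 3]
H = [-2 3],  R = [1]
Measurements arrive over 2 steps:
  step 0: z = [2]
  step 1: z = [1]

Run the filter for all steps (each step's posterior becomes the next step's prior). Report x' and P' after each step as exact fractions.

step 0: x' = [535/491, 691/491], P' = [12844/491 8523/491; 8523/491 5710/491]
step 1: x' = [16023/4888, 87197/34216], P' = [1225595/4888 814527/4888; 814527/4888 3793037/34216]

step 0: x̄ = F·x = [-4, 5]
step 0: P̄ = F·P·Fᵀ + Q = [55 -3; -3 26]
step 0: y = z − H·x̄ = [-21]
step 0: S = H·P̄·Hᵀ + R = [491]
step 0: K = P̄·Hᵀ·S⁻¹ = [-119/491; 84/491]
step 0: x' = x̄ + K·y = [535/491, 691/491]
step 0: P' = (I − K·H)·P̄ = [12844/491 8523/491; 8523/491 5710/491]
step 1: x̄ = F·x = [-3143/491, -914/491]
step 1: P̄ = F·P·Fᵀ + Q = [206024/491 119595/491; 119595/491 71641/491]
step 1: y = z − H·x̄ = [-3053/491]
step 1: S = H·P̄·Hᵀ + R = [34216/491]
step 1: K = P̄·Hᵀ·S⁻¹ = [-7609/4888; -24267/34216]
step 1: x' = x̄ + K·y = [16023/4888, 87197/34216]
step 1: P' = (I − K·H)·P̄ = [1225595/4888 814527/4888; 814527/4888 3793037/34216]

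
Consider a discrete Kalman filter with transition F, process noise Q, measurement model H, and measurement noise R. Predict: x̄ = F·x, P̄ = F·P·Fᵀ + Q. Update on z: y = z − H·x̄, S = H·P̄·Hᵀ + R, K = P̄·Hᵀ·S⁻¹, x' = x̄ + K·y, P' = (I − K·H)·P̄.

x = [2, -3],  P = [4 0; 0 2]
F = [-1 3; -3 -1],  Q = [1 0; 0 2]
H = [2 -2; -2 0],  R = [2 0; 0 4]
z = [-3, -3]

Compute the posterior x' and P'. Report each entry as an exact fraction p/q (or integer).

x' = [3549/3788, 4559/1894]
P' = [1791/1894 887/947; 887/947 1346/947]

x̄ = F·x = [-11, -3]
P̄ = F·P·Fᵀ + Q = [23 6; 6 40]
y = z − H·x̄ = [13, -25]
S = H·P̄·Hᵀ + R = [206 -68; -68 96]
K = P̄·Hᵀ·S⁻¹ = [17/1894 -1791/3788; -459/947 -887/1894]
x' = x̄ + K·y = [3549/3788, 4559/1894]
P' = (I − K·H)·P̄ = [1791/1894 887/947; 887/947 1346/947]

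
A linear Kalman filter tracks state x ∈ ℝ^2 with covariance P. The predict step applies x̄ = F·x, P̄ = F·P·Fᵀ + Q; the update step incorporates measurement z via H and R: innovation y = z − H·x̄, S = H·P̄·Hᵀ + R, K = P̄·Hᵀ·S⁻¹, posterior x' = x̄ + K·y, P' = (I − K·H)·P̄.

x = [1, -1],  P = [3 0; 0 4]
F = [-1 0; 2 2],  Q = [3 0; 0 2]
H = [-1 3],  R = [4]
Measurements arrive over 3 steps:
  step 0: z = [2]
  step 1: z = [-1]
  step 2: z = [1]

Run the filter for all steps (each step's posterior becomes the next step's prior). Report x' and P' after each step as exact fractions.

step 0: x' = [-85/79, 24/79], P' = [330/79 102/79; 102/79 66/79]
step 1: x' = [16423/29089, -4718/29089], P' = [82458/29089 23274/29089; 23274/29089 19142/29089]
step 2: x' = [-2593273/7411795, 1682926/7411795], P' = [21016974/7411795 5933502/7411795; 5933502/7411795 4862866/7411795]

step 0: x̄ = F·x = [-1, 0]
step 0: P̄ = F·P·Fᵀ + Q = [6 -6; -6 30]
step 0: y = z − H·x̄ = [1]
step 0: S = H·P̄·Hᵀ + R = [316]
step 0: K = P̄·Hᵀ·S⁻¹ = [-6/79; 24/79]
step 0: x' = x̄ + K·y = [-85/79, 24/79]
step 0: P' = (I − K·H)·P̄ = [330/79 102/79; 102/79 66/79]
step 1: x̄ = F·x = [85/79, -122/79]
step 1: P̄ = F·P·Fᵀ + Q = [567/79 -864/79; -864/79 2558/79]
step 1: y = z − H·x̄ = [372/79]
step 1: S = H·P̄·Hᵀ + R = [29089/79]
step 1: K = P̄·Hᵀ·S⁻¹ = [-3159/29089; 8538/29089]
step 1: x' = x̄ + K·y = [16423/29089, -4718/29089]
step 1: P' = (I − K·H)·P̄ = [82458/29089 23274/29089; 23274/29089 19142/29089]
step 2: x̄ = F·x = [-16423/29089, 23410/29089]
step 2: P̄ = F·P·Fᵀ + Q = [169725/29089 -211464/29089; -211464/29089 650770/29089]
step 2: y = z − H·x̄ = [-57564/29089]
step 2: S = H·P̄·Hᵀ + R = [7411795/29089]
step 2: K = P̄·Hᵀ·S⁻¹ = [-804117/7411795; 2163774/7411795]
step 2: x' = x̄ + K·y = [-2593273/7411795, 1682926/7411795]
step 2: P' = (I − K·H)·P̄ = [21016974/7411795 5933502/7411795; 5933502/7411795 4862866/7411795]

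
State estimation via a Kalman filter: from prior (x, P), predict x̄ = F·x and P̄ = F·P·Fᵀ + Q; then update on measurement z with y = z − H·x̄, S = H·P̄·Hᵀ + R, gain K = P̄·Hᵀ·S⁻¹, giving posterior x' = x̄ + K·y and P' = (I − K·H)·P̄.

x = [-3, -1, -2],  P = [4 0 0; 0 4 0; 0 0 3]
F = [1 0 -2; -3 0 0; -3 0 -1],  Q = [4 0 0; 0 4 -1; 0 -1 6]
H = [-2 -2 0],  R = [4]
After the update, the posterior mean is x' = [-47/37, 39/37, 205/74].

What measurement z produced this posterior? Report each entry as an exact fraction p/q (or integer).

x̄ = F·x = [1, 9, 11]
P̄ = F·P·Fᵀ + Q = [20 -12 -6; -12 40 35; -6 35 45]
S = H·P̄·Hᵀ + R = [148]
K = P̄·Hᵀ·S⁻¹ = [-4/37; -14/37; -29/74]
x' − x̄ = [-84/37, -294/37, -609/74] = K·y
y = (KᵀK)⁻¹·Kᵀ·(x' − x̄) = [21]
z = y + H·x̄ = [21] + [-20] = [1]

z = [1]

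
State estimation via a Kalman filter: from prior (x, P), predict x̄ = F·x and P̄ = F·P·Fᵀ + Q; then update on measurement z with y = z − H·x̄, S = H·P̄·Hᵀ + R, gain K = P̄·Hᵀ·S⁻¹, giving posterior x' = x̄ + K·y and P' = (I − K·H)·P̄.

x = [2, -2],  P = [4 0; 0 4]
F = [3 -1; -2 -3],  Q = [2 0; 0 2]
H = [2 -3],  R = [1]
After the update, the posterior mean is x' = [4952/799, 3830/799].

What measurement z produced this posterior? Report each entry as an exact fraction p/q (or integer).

z = [-2]

x̄ = F·x = [8, 2]
P̄ = F·P·Fᵀ + Q = [42 -12; -12 54]
S = H·P̄·Hᵀ + R = [799]
K = P̄·Hᵀ·S⁻¹ = [120/799; -186/799]
x' − x̄ = [-1440/799, 2232/799] = K·y
y = (KᵀK)⁻¹·Kᵀ·(x' − x̄) = [-12]
z = y + H·x̄ = [-12] + [10] = [-2]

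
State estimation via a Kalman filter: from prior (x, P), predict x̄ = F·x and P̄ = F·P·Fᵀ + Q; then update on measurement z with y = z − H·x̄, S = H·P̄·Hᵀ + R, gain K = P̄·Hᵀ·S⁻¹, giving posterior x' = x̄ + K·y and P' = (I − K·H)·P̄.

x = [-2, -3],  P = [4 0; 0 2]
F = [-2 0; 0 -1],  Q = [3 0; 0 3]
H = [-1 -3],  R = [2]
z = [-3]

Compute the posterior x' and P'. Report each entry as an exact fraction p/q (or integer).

x̄ = F·x = [4, 3]
P̄ = F·P·Fᵀ + Q = [19 0; 0 5]
y = z − H·x̄ = [10]
S = H·P̄·Hᵀ + R = [66]
K = P̄·Hᵀ·S⁻¹ = [-19/66; -5/22]
x' = x̄ + K·y = [37/33, 8/11]
P' = (I − K·H)·P̄ = [893/66 -95/22; -95/22 35/22]

x' = [37/33, 8/11]
P' = [893/66 -95/22; -95/22 35/22]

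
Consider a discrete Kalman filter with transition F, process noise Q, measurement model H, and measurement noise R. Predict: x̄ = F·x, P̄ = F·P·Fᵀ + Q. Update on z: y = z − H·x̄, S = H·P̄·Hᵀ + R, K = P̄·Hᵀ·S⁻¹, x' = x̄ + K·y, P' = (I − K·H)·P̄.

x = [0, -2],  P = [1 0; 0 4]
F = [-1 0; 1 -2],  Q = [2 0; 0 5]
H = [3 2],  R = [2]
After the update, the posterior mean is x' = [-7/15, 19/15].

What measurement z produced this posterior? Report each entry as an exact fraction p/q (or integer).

z = [1]

x̄ = F·x = [0, 4]
P̄ = F·P·Fᵀ + Q = [3 -1; -1 22]
S = H·P̄·Hᵀ + R = [105]
K = P̄·Hᵀ·S⁻¹ = [1/15; 41/105]
x' − x̄ = [-7/15, -41/15] = K·y
y = (KᵀK)⁻¹·Kᵀ·(x' − x̄) = [-7]
z = y + H·x̄ = [-7] + [8] = [1]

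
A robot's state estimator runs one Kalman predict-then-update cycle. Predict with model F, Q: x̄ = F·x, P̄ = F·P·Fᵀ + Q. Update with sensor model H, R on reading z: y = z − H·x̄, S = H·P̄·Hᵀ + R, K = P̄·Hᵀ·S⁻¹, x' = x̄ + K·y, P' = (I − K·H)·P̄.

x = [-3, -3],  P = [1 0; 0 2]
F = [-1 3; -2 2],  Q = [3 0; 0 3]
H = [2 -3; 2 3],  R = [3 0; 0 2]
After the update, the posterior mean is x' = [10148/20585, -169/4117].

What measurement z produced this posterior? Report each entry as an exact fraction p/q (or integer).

x̄ = F·x = [-6, 0]
P̄ = F·P·Fᵀ + Q = [22 14; 14 15]
S = H·P̄·Hᵀ + R = [58 -47; -47 393]
K = P̄·Hᵀ·S⁻¹ = [4828/20585 5082/20585; -650/4117 687/4117]
x' − x̄ = [133658/20585, -169/4117] = K·y
y = (KᵀK)⁻¹·Kᵀ·(x' − x̄) = [14, 13]
z = y + H·x̄ = [14, 13] + [-12, -12] = [2, 1]

z = [2, 1]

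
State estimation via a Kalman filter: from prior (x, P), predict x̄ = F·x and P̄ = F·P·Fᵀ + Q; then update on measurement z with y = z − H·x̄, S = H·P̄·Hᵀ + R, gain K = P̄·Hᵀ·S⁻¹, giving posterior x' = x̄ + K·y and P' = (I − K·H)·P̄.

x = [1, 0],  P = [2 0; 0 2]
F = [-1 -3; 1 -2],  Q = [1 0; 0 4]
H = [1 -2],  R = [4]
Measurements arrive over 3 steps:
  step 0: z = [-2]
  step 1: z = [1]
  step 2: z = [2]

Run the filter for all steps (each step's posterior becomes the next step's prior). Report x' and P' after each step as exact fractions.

step 0: x̄ = F·x = [-1, 1]
step 0: P̄ = F·P·Fᵀ + Q = [21 10; 10 14]
step 0: y = z − H·x̄ = [1]
step 0: S = H·P̄·Hᵀ + R = [41]
step 0: K = P̄·Hᵀ·S⁻¹ = [1/41; -18/41]
step 0: x' = x̄ + K·y = [-40/41, 23/41]
step 0: P' = (I − K·H)·P̄ = [860/41 428/41; 428/41 250/41]
step 1: x̄ = F·x = [-29/41, -86/41]
step 1: P̄ = F·P·Fᵀ + Q = [5719/41 212/41; 212/41 312/41]
step 1: y = z − H·x̄ = [-102/41]
step 1: S = H·P̄·Hᵀ + R = [6283/41]
step 1: K = P̄·Hᵀ·S⁻¹ = [5295/6283; -4/61]
step 1: x' = x̄ + K·y = [-17617/6283, -118/61]
step 1: P' = (I − K·H)·P̄ = [192572/6283 832/61; 832/61 424/61]
step 2: x̄ = F·x = [54079/6283, 6691/6283]
step 2: P̄ = F·P·Fᵀ + Q = [1106079/6283 -16236/6283; -16236/6283 49608/6283]
step 2: y = z − H·x̄ = [-28131/6283]
step 2: S = H·P̄·Hᵀ + R = [1394587/6283]
step 2: K = P̄·Hᵀ·S⁻¹ = [1138551/1394587; -115452/1394587]
step 2: x' = x̄ + K·y = [6905824/1394587, 2002063/1394587]
step 2: P' = (I − K·H)·P̄ = [39189084/1394587 17317440/1394587; 17317440/1394587 8889624/1394587]

step 0: x' = [-40/41, 23/41], P' = [860/41 428/41; 428/41 250/41]
step 1: x' = [-17617/6283, -118/61], P' = [192572/6283 832/61; 832/61 424/61]
step 2: x' = [6905824/1394587, 2002063/1394587], P' = [39189084/1394587 17317440/1394587; 17317440/1394587 8889624/1394587]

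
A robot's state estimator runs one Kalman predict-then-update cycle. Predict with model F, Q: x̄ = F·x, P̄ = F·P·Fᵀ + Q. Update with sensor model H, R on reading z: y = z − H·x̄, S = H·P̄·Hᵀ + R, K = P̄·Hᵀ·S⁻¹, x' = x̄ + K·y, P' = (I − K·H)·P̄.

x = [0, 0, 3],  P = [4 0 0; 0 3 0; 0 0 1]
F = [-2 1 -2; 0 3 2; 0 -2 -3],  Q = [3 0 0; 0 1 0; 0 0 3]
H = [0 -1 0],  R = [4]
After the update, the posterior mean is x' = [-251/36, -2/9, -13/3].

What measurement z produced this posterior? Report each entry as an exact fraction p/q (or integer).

x̄ = F·x = [-6, 6, -9]
P̄ = F·P·Fᵀ + Q = [26 5 0; 5 32 -24; 0 -24 24]
S = H·P̄·Hᵀ + R = [36]
K = P̄·Hᵀ·S⁻¹ = [-5/36; -8/9; 2/3]
x' − x̄ = [-35/36, -56/9, 14/3] = K·y
y = (KᵀK)⁻¹·Kᵀ·(x' − x̄) = [7]
z = y + H·x̄ = [7] + [-6] = [1]

z = [1]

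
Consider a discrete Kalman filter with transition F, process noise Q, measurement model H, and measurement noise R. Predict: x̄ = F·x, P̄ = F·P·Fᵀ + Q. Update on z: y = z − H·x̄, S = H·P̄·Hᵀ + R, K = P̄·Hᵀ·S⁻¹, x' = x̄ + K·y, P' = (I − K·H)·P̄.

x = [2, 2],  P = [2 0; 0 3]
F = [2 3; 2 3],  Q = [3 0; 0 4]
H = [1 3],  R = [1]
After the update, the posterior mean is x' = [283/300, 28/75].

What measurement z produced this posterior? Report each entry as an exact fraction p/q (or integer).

x̄ = F·x = [10, 10]
P̄ = F·P·Fᵀ + Q = [38 35; 35 39]
S = H·P̄·Hᵀ + R = [600]
K = P̄·Hᵀ·S⁻¹ = [143/600; 19/75]
x' − x̄ = [-2717/300, -722/75] = K·y
y = (KᵀK)⁻¹·Kᵀ·(x' − x̄) = [-38]
z = y + H·x̄ = [-38] + [40] = [2]

z = [2]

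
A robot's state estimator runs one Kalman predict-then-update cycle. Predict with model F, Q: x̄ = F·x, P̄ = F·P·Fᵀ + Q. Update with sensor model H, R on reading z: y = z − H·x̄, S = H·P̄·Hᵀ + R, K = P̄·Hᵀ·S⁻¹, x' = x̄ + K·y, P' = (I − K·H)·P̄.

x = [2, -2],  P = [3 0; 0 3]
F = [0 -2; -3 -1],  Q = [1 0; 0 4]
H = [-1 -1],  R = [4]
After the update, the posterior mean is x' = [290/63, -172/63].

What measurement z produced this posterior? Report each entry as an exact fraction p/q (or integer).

x̄ = F·x = [4, -4]
P̄ = F·P·Fᵀ + Q = [13 6; 6 34]
S = H·P̄·Hᵀ + R = [63]
K = P̄·Hᵀ·S⁻¹ = [-19/63; -40/63]
x' − x̄ = [38/63, 80/63] = K·y
y = (KᵀK)⁻¹·Kᵀ·(x' − x̄) = [-2]
z = y + H·x̄ = [-2] + [0] = [-2]

z = [-2]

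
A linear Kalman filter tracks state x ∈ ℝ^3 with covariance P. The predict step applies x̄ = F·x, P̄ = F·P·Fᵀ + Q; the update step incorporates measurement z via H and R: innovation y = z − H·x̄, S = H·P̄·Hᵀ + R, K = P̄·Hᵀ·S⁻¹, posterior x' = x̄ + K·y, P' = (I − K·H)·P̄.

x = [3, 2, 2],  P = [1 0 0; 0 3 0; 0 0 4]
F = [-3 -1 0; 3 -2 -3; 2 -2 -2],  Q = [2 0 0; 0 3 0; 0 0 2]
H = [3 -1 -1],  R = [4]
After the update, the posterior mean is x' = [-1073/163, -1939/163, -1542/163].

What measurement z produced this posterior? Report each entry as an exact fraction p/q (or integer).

x̄ = F·x = [-11, -1, -2]
P̄ = F·P·Fᵀ + Q = [14 -3 0; -3 60 42; 0 42 34]
S = H·P̄·Hᵀ + R = [326]
K = P̄·Hᵀ·S⁻¹ = [45/326; -111/326; -38/163]
x' − x̄ = [720/163, -1776/163, -1216/163] = K·y
y = (KᵀK)⁻¹·Kᵀ·(x' − x̄) = [32]
z = y + H·x̄ = [32] + [-30] = [2]

z = [2]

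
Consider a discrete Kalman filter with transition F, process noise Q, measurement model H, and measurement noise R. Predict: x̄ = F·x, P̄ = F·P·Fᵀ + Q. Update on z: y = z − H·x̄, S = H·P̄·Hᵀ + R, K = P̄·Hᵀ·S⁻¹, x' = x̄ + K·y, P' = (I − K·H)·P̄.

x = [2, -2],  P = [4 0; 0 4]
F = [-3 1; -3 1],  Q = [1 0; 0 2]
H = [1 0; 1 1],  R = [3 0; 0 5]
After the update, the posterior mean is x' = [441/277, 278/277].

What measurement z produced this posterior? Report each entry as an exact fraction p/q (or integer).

x̄ = F·x = [-8, -8]
P̄ = F·P·Fᵀ + Q = [41 40; 40 42]
S = H·P̄·Hᵀ + R = [44 81; 81 168]
K = P̄·Hᵀ·S⁻¹ = [109/277 81/277; 26/277 368/831]
x' − x̄ = [2657/277, 2494/277] = K·y
y = (KᵀK)⁻¹·Kᵀ·(x' − x̄) = [11, 18]
z = y + H·x̄ = [11, 18] + [-8, -16] = [3, 2]

z = [3, 2]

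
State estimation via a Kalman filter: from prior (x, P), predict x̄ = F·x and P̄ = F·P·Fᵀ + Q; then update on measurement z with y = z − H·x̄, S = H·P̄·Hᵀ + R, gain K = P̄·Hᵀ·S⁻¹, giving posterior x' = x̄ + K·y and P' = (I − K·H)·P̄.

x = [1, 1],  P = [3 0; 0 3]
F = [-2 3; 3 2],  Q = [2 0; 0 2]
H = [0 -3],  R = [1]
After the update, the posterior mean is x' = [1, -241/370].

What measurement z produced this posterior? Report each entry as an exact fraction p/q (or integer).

x̄ = F·x = [1, 5]
P̄ = F·P·Fᵀ + Q = [41 0; 0 41]
S = H·P̄·Hᵀ + R = [370]
K = P̄·Hᵀ·S⁻¹ = [0; -123/370]
x' − x̄ = [0, -2091/370] = K·y
y = (KᵀK)⁻¹·Kᵀ·(x' − x̄) = [17]
z = y + H·x̄ = [17] + [-15] = [2]

z = [2]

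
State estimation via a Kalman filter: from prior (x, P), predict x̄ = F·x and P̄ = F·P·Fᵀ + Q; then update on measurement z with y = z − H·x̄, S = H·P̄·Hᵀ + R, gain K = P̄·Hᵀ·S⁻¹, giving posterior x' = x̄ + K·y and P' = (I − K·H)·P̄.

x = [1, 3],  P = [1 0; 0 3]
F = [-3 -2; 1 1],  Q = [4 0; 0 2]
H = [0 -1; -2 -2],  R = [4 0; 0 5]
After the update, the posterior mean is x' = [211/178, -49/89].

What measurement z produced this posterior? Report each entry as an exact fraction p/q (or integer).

x̄ = F·x = [-9, 4]
P̄ = F·P·Fᵀ + Q = [25 -9; -9 6]
S = H·P̄·Hᵀ + R = [10 -6; -6 57]
K = P̄·Hᵀ·S⁻¹ = [107/178 -133/267; -51/89 4/89]
x' − x̄ = [1813/178, -405/89] = K·y
y = (KᵀK)⁻¹·Kᵀ·(x' − x̄) = [7, -12]
z = y + H·x̄ = [7, -12] + [-4, 10] = [3, -2]

z = [3, -2]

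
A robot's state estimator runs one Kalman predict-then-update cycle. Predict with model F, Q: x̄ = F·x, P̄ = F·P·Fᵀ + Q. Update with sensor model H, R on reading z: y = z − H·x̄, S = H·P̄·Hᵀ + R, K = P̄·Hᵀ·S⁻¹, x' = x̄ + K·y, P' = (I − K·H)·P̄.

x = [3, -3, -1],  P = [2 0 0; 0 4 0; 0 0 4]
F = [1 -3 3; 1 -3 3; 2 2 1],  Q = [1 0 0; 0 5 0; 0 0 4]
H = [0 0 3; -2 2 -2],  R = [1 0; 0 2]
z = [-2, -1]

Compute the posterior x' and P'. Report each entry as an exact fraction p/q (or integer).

x̄ = F·x = [9, 9, -1]
P̄ = F·P·Fᵀ + Q = [75 74 -8; 74 79 -8; -8 -8 32]
y = z − H·x̄ = [1, -3]
S = H·P̄·Hᵀ + R = [289 -192; -192 154]
K = P̄·Hᵀ·S⁻¹ = [-504/3821 -281/3821; 648/3821 1453/3821; 1248/3821 -32/3821]
x' = x̄ + K·y = [34728/3821, 30678/3821, -2477/3821]
P' = (I − K·H)·P̄ = [278413/3821 277964/3821 -168/3821; 277964/3821 279633/3821 216/3821; -168/3821 216/3821 416/3821]

x' = [34728/3821, 30678/3821, -2477/3821]
P' = [278413/3821 277964/3821 -168/3821; 277964/3821 279633/3821 216/3821; -168/3821 216/3821 416/3821]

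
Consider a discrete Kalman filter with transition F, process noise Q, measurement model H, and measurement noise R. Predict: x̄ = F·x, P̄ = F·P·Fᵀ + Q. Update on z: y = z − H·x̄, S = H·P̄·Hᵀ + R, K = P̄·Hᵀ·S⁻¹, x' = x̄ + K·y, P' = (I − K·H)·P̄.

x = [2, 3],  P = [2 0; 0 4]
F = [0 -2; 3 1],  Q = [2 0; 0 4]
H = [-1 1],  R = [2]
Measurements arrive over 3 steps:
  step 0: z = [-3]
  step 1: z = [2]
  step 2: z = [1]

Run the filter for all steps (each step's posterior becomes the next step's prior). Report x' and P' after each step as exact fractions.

step 0: x̄ = F·x = [-6, 9]
step 0: P̄ = F·P·Fᵀ + Q = [18 -8; -8 26]
step 0: y = z − H·x̄ = [-18]
step 0: S = H·P̄·Hᵀ + R = [62]
step 0: K = P̄·Hᵀ·S⁻¹ = [-13/31; 17/31]
step 0: x' = x̄ + K·y = [48/31, -27/31]
step 0: P' = (I − K·H)·P̄ = [220/31 194/31; 194/31 228/31]
step 1: x̄ = F·x = [54/31, 117/31]
step 1: P̄ = F·P·Fᵀ + Q = [974/31 -1620/31; -1620/31 3496/31]
step 1: y = z − H·x̄ = [-1/31]
step 1: S = H·P̄·Hᵀ + R = [7772/31]
step 1: K = P̄·Hᵀ·S⁻¹ = [-1297/3886; 1279/1943]
step 1: x' = x̄ + K·y = [6811/3886, 7292/1943]
step 1: P' = (I − K·H)·P̄ = [6783/1943 5486/1943; 5486/1943 8044/1943]
step 2: x̄ = F·x = [-14584/1943, 35017/3886]
step 2: P̄ = F·P·Fᵀ + Q = [36062/1943 -49004/1943; -49004/1943 109779/1943]
step 2: y = z − H·x̄ = [-60299/3886]
step 2: S = H·P̄·Hᵀ + R = [247735/1943]
step 2: K = P̄·Hᵀ·S⁻¹ = [-85066/247735; 158783/247735]
step 2: x' = x̄ + K·y = [-539511/247735, -231477/247735]
step 2: P' = (I − K·H)·P̄ = [873698/247735 703566/247735; 703566/247735 1021132/247735]

step 0: x' = [48/31, -27/31], P' = [220/31 194/31; 194/31 228/31]
step 1: x' = [6811/3886, 7292/1943], P' = [6783/1943 5486/1943; 5486/1943 8044/1943]
step 2: x' = [-539511/247735, -231477/247735], P' = [873698/247735 703566/247735; 703566/247735 1021132/247735]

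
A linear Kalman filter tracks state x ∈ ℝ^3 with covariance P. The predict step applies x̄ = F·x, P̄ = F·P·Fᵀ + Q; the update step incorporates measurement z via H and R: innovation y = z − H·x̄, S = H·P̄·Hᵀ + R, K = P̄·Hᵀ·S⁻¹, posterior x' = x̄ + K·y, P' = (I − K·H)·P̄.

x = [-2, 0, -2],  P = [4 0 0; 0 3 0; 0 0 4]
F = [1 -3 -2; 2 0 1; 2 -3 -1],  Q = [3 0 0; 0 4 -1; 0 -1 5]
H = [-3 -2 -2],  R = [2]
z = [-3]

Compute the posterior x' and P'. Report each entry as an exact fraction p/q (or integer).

x̄ = F·x = [2, -6, -2]
P̄ = F·P·Fᵀ + Q = [50 0 43; 0 24 11; 43 11 52]
y = z − H·x̄ = [-13]
S = H·P̄·Hᵀ + R = [1360]
K = P̄·Hᵀ·S⁻¹ = [-59/340; -7/136; -3/16]
x' = x̄ + K·y = [1447/340, -725/136, 7/16]
P' = (I − K·H)·P̄ = [769/85 -413/34 -5/4; -413/34 1387/68 -17/8; -5/4 -17/8 67/16]

x' = [1447/340, -725/136, 7/16]
P' = [769/85 -413/34 -5/4; -413/34 1387/68 -17/8; -5/4 -17/8 67/16]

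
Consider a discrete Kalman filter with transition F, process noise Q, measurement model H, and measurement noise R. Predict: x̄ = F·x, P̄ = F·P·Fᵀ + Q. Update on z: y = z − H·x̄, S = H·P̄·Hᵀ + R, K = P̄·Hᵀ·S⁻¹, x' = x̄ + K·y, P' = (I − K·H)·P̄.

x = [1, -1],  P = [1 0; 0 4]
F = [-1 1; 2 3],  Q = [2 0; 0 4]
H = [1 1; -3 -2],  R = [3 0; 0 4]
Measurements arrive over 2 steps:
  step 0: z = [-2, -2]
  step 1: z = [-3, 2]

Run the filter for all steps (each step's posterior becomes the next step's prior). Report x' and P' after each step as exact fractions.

step 0: x' = [-200/1581, 719/1581], P' = [3412/1581 -4456/1581; -4456/1581 6976/1581]
step 1: x' = [-114182/366441, -117057/122147], P' = [191124/122147 -229832/122147; -229832/122147 360812/122147]

step 0: x̄ = F·x = [-2, -1]
step 0: P̄ = F·P·Fᵀ + Q = [7 10; 10 44]
step 0: y = z − H·x̄ = [1, -10]
step 0: S = H·P̄·Hᵀ + R = [74 -159; -159 363]
step 0: K = P̄·Hᵀ·S⁻¹ = [-116/527 -331/1581; 280/527 -146/1581]
step 0: x' = x̄ + K·y = [-200/1581, 719/1581]
step 0: P' = (I − K·H)·P̄ = [3412/1581 -4456/1581; -4456/1581 6976/1581]
step 1: x̄ = F·x = [919/1581, 1757/1581]
step 1: P̄ = F·P·Fᵀ + Q = [22462/1581 18560/1581; 18560/1581 29284/1581]
step 1: y = z − H·x̄ = [-2473/527, 9433/1581]
step 1: S = H·P̄·Hᵀ + R = [31203/527 -72918/527; -72918/527 548338/1581]
step 1: K = P̄·Hᵀ·S⁻¹ = [-38708/366441 -28427/122147; 43660/122147 -8032/122147]
step 1: x' = x̄ + K·y = [-114182/366441, -117057/122147]
step 1: P' = (I − K·H)·P̄ = [191124/122147 -229832/122147; -229832/122147 360812/122147]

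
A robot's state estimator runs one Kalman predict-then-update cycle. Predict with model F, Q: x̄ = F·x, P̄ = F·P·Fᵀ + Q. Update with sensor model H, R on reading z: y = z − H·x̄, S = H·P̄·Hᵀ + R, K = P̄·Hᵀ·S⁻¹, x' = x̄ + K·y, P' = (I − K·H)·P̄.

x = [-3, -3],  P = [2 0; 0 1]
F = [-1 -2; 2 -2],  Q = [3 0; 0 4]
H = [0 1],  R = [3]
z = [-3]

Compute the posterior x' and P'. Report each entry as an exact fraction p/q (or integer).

x' = [9, -48/19]
P' = [9 0; 0 48/19]

x̄ = F·x = [9, 0]
P̄ = F·P·Fᵀ + Q = [9 0; 0 16]
y = z − H·x̄ = [-3]
S = H·P̄·Hᵀ + R = [19]
K = P̄·Hᵀ·S⁻¹ = [0; 16/19]
x' = x̄ + K·y = [9, -48/19]
P' = (I − K·H)·P̄ = [9 0; 0 48/19]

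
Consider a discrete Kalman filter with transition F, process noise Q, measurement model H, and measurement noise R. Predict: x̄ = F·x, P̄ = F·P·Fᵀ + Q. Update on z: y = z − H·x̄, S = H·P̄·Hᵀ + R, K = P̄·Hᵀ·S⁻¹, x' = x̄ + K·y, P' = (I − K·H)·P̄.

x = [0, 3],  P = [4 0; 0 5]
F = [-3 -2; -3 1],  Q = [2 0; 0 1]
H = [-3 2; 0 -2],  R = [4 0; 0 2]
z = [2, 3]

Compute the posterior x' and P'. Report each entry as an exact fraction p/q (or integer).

x' = [-27680/16199, -23505/16199]
P' = [10676/16199 5332/16199; 5332/16199 8004/16199]

x̄ = F·x = [-6, 3]
P̄ = F·P·Fᵀ + Q = [58 26; 26 42]
y = z − H·x̄ = [-22, 9]
S = H·P̄·Hᵀ + R = [382 -12; -12 170]
K = P̄·Hᵀ·S⁻¹ = [-5341/16199 -5332/16199; 3/16199 -8004/16199]
x' = x̄ + K·y = [-27680/16199, -23505/16199]
P' = (I − K·H)·P̄ = [10676/16199 5332/16199; 5332/16199 8004/16199]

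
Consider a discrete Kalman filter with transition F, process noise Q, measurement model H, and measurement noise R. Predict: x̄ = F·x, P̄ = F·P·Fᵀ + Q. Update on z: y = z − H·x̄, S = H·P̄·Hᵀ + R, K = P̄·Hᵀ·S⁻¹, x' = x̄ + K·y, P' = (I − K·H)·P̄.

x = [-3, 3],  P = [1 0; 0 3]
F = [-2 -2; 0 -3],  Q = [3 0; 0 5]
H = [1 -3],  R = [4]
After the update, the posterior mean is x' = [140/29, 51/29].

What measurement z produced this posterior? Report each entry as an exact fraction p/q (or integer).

x̄ = F·x = [0, -9]
P̄ = F·P·Fᵀ + Q = [19 18; 18 32]
S = H·P̄·Hᵀ + R = [203]
K = P̄·Hᵀ·S⁻¹ = [-5/29; -78/203]
x' − x̄ = [140/29, 312/29] = K·y
y = (KᵀK)⁻¹·Kᵀ·(x' − x̄) = [-28]
z = y + H·x̄ = [-28] + [27] = [-1]

z = [-1]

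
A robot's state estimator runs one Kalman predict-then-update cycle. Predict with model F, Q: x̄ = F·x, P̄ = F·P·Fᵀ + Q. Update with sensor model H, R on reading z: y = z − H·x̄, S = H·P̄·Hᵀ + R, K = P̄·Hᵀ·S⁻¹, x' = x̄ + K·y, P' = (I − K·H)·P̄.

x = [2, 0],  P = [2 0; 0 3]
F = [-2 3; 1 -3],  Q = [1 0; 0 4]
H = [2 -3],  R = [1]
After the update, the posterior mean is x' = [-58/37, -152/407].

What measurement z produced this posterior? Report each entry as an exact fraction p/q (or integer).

z = [-2]

x̄ = F·x = [-4, 2]
P̄ = F·P·Fᵀ + Q = [36 -31; -31 33]
S = H·P̄·Hᵀ + R = [814]
K = P̄·Hᵀ·S⁻¹ = [15/74; -161/814]
x' − x̄ = [90/37, -966/407] = K·y
y = (KᵀK)⁻¹·Kᵀ·(x' − x̄) = [12]
z = y + H·x̄ = [12] + [-14] = [-2]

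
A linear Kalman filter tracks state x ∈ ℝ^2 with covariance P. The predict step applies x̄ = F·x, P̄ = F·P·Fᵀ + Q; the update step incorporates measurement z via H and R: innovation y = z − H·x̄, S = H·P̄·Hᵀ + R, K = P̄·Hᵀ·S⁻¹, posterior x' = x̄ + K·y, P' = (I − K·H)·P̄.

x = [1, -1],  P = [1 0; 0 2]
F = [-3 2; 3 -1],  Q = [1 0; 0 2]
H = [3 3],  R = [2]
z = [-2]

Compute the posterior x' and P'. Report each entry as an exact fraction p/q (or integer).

x' = [-220/47, 4]
P' = [621/47 -13; -13 13]

x̄ = F·x = [-5, 4]
P̄ = F·P·Fᵀ + Q = [18 -13; -13 13]
y = z − H·x̄ = [1]
S = H·P̄·Hᵀ + R = [47]
K = P̄·Hᵀ·S⁻¹ = [15/47; 0]
x' = x̄ + K·y = [-220/47, 4]
P' = (I − K·H)·P̄ = [621/47 -13; -13 13]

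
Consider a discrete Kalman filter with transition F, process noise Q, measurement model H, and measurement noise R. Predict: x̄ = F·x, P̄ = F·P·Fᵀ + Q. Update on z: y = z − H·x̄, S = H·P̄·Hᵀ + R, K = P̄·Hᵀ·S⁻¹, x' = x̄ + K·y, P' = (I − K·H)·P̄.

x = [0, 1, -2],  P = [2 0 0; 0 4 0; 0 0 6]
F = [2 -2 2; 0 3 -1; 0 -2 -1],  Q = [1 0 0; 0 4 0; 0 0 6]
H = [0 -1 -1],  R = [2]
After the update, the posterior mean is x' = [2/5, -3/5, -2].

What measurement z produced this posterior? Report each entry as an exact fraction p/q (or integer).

z = [3]

x̄ = F·x = [-6, 5, 0]
P̄ = F·P·Fᵀ + Q = [49 -36 4; -36 46 -18; 4 -18 28]
S = H·P̄·Hᵀ + R = [40]
K = P̄·Hᵀ·S⁻¹ = [4/5; -7/10; -1/4]
x' − x̄ = [32/5, -28/5, -2] = K·y
y = (KᵀK)⁻¹·Kᵀ·(x' − x̄) = [8]
z = y + H·x̄ = [8] + [-5] = [3]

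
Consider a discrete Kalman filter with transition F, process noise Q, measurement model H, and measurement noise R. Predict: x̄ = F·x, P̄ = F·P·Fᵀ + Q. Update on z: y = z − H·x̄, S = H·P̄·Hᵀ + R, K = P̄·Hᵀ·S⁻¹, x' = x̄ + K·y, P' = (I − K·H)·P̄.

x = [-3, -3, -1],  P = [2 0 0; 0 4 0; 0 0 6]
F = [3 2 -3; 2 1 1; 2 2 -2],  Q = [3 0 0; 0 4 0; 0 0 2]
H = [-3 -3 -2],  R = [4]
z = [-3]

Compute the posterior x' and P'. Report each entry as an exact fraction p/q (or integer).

x' = [11347/2073, -13610/2073, 6326/2073]
P' = [22994/2073 -28414/2073 8944/2073; -28414/2073 39206/2073 -16028/2073; 8944/2073 -16028/2073 11234/2073]

x̄ = F·x = [-12, -10, -10]
P̄ = F·P·Fᵀ + Q = [91 2 64; 2 22 4; 64 4 50]
y = z − H·x̄ = [-89]
S = H·P̄·Hᵀ + R = [2073]
K = P̄·Hᵀ·S⁻¹ = [-407/2073; -80/2073; -304/2073]
x' = x̄ + K·y = [11347/2073, -13610/2073, 6326/2073]
P' = (I − K·H)·P̄ = [22994/2073 -28414/2073 8944/2073; -28414/2073 39206/2073 -16028/2073; 8944/2073 -16028/2073 11234/2073]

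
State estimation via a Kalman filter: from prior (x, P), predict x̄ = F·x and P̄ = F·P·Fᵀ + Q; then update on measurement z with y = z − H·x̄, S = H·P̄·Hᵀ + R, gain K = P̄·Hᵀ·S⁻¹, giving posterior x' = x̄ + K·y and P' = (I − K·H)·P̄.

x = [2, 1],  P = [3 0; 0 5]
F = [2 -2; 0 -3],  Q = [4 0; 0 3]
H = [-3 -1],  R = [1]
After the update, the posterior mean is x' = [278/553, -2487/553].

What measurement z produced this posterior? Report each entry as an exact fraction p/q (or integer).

x̄ = F·x = [2, -3]
P̄ = F·P·Fᵀ + Q = [36 30; 30 48]
S = H·P̄·Hᵀ + R = [553]
K = P̄·Hᵀ·S⁻¹ = [-138/553; -138/553]
x' − x̄ = [-828/553, -828/553] = K·y
y = (KᵀK)⁻¹·Kᵀ·(x' − x̄) = [6]
z = y + H·x̄ = [6] + [-3] = [3]

z = [3]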